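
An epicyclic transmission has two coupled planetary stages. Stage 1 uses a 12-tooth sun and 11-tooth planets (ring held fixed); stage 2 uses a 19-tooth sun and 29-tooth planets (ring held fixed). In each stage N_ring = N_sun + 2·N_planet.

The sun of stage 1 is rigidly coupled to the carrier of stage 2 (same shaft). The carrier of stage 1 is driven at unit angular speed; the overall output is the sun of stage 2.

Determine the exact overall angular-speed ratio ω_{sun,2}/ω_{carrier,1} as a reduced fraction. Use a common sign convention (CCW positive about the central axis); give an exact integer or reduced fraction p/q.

368/19

Stage 1: N_ring = 12 + 2·11 = 34
Stage 1: 12(ω_s−ω_c) = −34(ω_r−ω_c),  ω_r=0, ω_c=1
Stage 1: ω_s = 1 − (34/12)(0−1) = 23/6
  ⇒ ω_s¹/ω_c¹ = 23/6
Stage 2: N_ring = 19 + 2·29 = 77
Stage 2: 19(ω_s−ω_c) = −77(ω_r−ω_c),  ω_r=0, ω_c=1
Stage 2: ω_s = 1 − (77/19)(0−1) = 96/19
  ⇒ ω_s²/ω_c² = 96/19
Coupling ω_c² = ω_s¹ ⇒ overall = 23/6 × 96/19 = 368/19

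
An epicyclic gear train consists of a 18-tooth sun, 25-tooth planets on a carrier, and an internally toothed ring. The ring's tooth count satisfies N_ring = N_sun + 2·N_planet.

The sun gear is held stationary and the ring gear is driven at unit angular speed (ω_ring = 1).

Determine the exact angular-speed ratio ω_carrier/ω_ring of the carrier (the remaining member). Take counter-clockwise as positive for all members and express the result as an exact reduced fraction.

N_ring = 18 + 2·25 = 68
18(ω_s−ω_c) = −68(ω_r−ω_c),  ω_s=0, ω_r=1
18(0−ω_c) = −68(1−ω_c)  ⇒  86ω_c = 68  ⇒  ω_c = 34/43
ω_c/ω_r = 34/43

34/43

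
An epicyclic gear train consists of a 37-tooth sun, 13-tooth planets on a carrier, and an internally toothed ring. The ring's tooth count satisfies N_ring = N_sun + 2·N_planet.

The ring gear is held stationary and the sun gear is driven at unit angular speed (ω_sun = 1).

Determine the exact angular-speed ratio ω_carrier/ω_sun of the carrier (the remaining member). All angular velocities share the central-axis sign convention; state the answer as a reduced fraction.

37/100

N_ring = 37 + 2·13 = 63
37(ω_s−ω_c) = −63(ω_r−ω_c),  ω_r=0, ω_s=1
37(1−ω_c) = −63(0−ω_c)  ⇒  100ω_c = 37  ⇒  ω_c = 37/100
ω_c/ω_s = 37/100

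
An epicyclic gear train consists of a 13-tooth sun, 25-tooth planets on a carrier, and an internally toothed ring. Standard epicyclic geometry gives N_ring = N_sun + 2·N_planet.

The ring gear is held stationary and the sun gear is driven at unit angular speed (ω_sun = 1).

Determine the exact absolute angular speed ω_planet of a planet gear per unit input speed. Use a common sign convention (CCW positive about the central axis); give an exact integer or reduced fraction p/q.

-13/50

N_ring = 13 + 2·25 = 63
13(ω_s−ω_c) = −63(ω_r−ω_c),  ω_r=0, ω_s=1
13(1−ω_c) = −63(0−ω_c)  ⇒  76ω_c = 13  ⇒  ω_c = 13/76
sun–planet: 13·(1−13/76) = −25·(ω_p−ω_c)  ⇒  ω_p−ω_c = −(13/25)·(63/76) = -819/1900
ω_p = 13/76 − 819/1900 = -13/50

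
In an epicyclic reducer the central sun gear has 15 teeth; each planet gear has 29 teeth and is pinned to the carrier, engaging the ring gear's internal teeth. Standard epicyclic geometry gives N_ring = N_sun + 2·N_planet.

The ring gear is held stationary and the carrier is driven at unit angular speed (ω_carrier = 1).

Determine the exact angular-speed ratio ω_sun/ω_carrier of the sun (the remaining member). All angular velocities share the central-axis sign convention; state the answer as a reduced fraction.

N_ring = 15 + 2·29 = 73
15(ω_s−ω_c) = −73(ω_r−ω_c),  ω_r=0, ω_c=1
ω_s = 1 − (73/15)(0−1) = 88/15
ω_s/ω_c = 88/15

88/15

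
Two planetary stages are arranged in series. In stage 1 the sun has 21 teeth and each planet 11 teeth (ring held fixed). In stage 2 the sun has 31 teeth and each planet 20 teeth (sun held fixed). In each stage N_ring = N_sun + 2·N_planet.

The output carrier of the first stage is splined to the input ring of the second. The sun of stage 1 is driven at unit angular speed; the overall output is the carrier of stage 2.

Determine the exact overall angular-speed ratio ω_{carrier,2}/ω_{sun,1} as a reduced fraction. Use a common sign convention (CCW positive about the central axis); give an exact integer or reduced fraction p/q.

497/2176

Stage 1: N_ring = 21 + 2·11 = 43
Stage 1: 21(ω_s−ω_c) = −43(ω_r−ω_c),  ω_r=0, ω_s=1
Stage 1: 21(1−ω_c) = −43(0−ω_c)  ⇒  64ω_c = 21  ⇒  ω_c = 21/64
  ⇒ ω_c¹/ω_s¹ = 21/64
Stage 2: N_ring = 31 + 2·20 = 71
Stage 2: 31(ω_s−ω_c) = −71(ω_r−ω_c),  ω_s=0, ω_r=1
Stage 2: 31(0−ω_c) = −71(1−ω_c)  ⇒  102ω_c = 71  ⇒  ω_c = 71/102
  ⇒ ω_c²/ω_r² = 71/102
Coupling ω_r² = ω_c¹ ⇒ overall = 21/64 × 71/102 = 497/2176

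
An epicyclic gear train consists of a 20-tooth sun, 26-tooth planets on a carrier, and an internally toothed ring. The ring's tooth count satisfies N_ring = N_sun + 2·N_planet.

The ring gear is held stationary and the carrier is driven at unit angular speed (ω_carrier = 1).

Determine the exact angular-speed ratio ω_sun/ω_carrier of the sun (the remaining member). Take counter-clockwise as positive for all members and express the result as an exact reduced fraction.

23/5

N_ring = 20 + 2·26 = 72
20(ω_s−ω_c) = −72(ω_r−ω_c),  ω_r=0, ω_c=1
ω_s = 1 − (72/20)(0−1) = 23/5
ω_s/ω_c = 23/5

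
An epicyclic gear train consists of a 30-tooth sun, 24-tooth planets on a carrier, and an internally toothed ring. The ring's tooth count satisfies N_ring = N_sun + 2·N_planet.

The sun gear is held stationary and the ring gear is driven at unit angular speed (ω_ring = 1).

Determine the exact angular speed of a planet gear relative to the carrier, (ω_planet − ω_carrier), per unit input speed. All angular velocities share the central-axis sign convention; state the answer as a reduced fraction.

N_ring = 30 + 2·24 = 78
30(ω_s−ω_c) = −78(ω_r−ω_c),  ω_s=0, ω_r=1
30(0−ω_c) = −78(1−ω_c)  ⇒  108ω_c = 78  ⇒  ω_c = 13/18
sun–planet: 30·(0−13/18) = −24·(ω_p−ω_c)  ⇒  ω_p−ω_c = −(30/24)·(-13/18) = 65/72

65/72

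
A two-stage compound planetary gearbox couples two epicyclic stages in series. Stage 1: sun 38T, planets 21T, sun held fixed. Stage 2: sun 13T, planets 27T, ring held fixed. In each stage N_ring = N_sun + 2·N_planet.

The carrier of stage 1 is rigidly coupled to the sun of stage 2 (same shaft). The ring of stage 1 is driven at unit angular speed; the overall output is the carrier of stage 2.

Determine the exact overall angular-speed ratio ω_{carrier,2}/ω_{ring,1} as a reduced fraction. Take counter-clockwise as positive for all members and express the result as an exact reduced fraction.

Stage 1: N_ring = 38 + 2·21 = 80
Stage 1: 38(ω_s−ω_c) = −80(ω_r−ω_c),  ω_s=0, ω_r=1
Stage 1: 38(0−ω_c) = −80(1−ω_c)  ⇒  118ω_c = 80  ⇒  ω_c = 40/59
  ⇒ ω_c¹/ω_r¹ = 40/59
Stage 2: N_ring = 13 + 2·27 = 67
Stage 2: 13(ω_s−ω_c) = −67(ω_r−ω_c),  ω_r=0, ω_s=1
Stage 2: 13(1−ω_c) = −67(0−ω_c)  ⇒  80ω_c = 13  ⇒  ω_c = 13/80
  ⇒ ω_c²/ω_s² = 13/80
Coupling ω_s² = ω_c¹ ⇒ overall = 40/59 × 13/80 = 13/118

13/118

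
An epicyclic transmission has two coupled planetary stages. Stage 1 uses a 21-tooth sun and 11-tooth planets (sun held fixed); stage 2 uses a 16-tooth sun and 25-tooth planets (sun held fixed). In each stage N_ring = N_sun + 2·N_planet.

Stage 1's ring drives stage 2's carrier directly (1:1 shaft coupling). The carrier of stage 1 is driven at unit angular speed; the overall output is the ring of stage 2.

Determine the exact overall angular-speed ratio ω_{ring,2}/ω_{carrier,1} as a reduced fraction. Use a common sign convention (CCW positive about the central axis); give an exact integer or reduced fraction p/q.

Stage 1: N_ring = 21 + 2·11 = 43
Stage 1: 21(ω_s−ω_c) = −43(ω_r−ω_c),  ω_s=0, ω_c=1
Stage 1: ω_r = 1 − (21/43)(0−1) = 64/43
  ⇒ ω_r¹/ω_c¹ = 64/43
Stage 2: N_ring = 16 + 2·25 = 66
Stage 2: 16(ω_s−ω_c) = −66(ω_r−ω_c),  ω_s=0, ω_c=1
Stage 2: ω_r = 1 − (16/66)(0−1) = 41/33
  ⇒ ω_r²/ω_c² = 41/33
Coupling ω_c² = ω_r¹ ⇒ overall = 64/43 × 41/33 = 2624/1419

2624/1419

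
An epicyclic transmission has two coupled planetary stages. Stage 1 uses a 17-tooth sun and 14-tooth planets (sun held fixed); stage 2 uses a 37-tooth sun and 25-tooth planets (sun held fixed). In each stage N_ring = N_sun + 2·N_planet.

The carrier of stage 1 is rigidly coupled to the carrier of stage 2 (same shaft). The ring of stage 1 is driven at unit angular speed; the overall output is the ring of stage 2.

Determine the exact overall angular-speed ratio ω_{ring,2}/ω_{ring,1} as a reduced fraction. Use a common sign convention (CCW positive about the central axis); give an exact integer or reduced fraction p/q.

Stage 1: N_ring = 17 + 2·14 = 45
Stage 1: 17(ω_s−ω_c) = −45(ω_r−ω_c),  ω_s=0, ω_r=1
Stage 1: 17(0−ω_c) = −45(1−ω_c)  ⇒  62ω_c = 45  ⇒  ω_c = 45/62
  ⇒ ω_c¹/ω_r¹ = 45/62
Stage 2: N_ring = 37 + 2·25 = 87
Stage 2: 37(ω_s−ω_c) = −87(ω_r−ω_c),  ω_s=0, ω_c=1
Stage 2: ω_r = 1 − (37/87)(0−1) = 124/87
  ⇒ ω_r²/ω_c² = 124/87
Coupling ω_c² = ω_c¹ ⇒ overall = 45/62 × 124/87 = 30/29

30/29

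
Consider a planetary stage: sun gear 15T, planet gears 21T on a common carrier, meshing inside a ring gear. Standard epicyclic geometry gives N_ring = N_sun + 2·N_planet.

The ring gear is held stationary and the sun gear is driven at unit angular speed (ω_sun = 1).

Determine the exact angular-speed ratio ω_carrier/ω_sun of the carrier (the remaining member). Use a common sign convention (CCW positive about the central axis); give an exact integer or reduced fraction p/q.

N_ring = 15 + 2·21 = 57
15(ω_s−ω_c) = −57(ω_r−ω_c),  ω_r=0, ω_s=1
15(1−ω_c) = −57(0−ω_c)  ⇒  72ω_c = 15  ⇒  ω_c = 5/24
ω_c/ω_s = 5/24

5/24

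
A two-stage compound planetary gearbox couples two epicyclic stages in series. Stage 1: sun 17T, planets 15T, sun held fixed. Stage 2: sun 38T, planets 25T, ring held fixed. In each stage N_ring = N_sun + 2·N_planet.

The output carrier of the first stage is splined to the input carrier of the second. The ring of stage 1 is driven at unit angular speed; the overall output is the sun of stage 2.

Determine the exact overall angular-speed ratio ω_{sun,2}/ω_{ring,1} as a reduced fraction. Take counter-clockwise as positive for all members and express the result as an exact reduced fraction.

Stage 1: N_ring = 17 + 2·15 = 47
Stage 1: 17(ω_s−ω_c) = −47(ω_r−ω_c),  ω_s=0, ω_r=1
Stage 1: 17(0−ω_c) = −47(1−ω_c)  ⇒  64ω_c = 47  ⇒  ω_c = 47/64
  ⇒ ω_c¹/ω_r¹ = 47/64
Stage 2: N_ring = 38 + 2·25 = 88
Stage 2: 38(ω_s−ω_c) = −88(ω_r−ω_c),  ω_r=0, ω_c=1
Stage 2: ω_s = 1 − (88/38)(0−1) = 63/19
  ⇒ ω_s²/ω_c² = 63/19
Coupling ω_c² = ω_c¹ ⇒ overall = 47/64 × 63/19 = 2961/1216

2961/1216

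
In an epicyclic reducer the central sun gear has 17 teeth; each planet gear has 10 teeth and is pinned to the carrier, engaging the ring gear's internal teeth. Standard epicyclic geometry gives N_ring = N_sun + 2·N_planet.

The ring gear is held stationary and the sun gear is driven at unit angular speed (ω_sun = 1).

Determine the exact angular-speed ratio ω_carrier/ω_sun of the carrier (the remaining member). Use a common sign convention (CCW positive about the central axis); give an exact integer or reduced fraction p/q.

N_ring = 17 + 2·10 = 37
17(ω_s−ω_c) = −37(ω_r−ω_c),  ω_r=0, ω_s=1
17(1−ω_c) = −37(0−ω_c)  ⇒  54ω_c = 17  ⇒  ω_c = 17/54
ω_c/ω_s = 17/54

17/54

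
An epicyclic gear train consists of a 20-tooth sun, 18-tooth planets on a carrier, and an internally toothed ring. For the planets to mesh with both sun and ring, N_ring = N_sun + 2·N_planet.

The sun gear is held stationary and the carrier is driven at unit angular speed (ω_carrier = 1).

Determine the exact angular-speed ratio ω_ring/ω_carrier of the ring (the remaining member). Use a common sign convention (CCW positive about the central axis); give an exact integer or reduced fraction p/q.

N_ring = 20 + 2·18 = 56
20(ω_s−ω_c) = −56(ω_r−ω_c),  ω_s=0, ω_c=1
ω_r = 1 − (20/56)(0−1) = 19/14
ω_r/ω_c = 19/14

19/14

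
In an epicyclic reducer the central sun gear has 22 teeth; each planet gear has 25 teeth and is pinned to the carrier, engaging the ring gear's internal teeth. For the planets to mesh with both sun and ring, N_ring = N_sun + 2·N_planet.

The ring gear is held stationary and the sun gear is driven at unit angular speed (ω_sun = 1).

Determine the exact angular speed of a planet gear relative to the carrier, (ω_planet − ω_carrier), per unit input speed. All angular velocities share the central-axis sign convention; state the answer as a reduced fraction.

-792/1175

N_ring = 22 + 2·25 = 72
22(ω_s−ω_c) = −72(ω_r−ω_c),  ω_r=0, ω_s=1
22(1−ω_c) = −72(0−ω_c)  ⇒  94ω_c = 22  ⇒  ω_c = 11/47
sun–planet: 22·(1−11/47) = −25·(ω_p−ω_c)  ⇒  ω_p−ω_c = −(22/25)·(36/47) = -792/1175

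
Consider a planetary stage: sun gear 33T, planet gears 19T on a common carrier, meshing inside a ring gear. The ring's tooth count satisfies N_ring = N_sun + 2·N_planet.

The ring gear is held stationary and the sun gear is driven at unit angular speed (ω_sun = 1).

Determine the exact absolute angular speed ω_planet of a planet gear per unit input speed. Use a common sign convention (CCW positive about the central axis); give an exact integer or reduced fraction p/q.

N_ring = 33 + 2·19 = 71
33(ω_s−ω_c) = −71(ω_r−ω_c),  ω_r=0, ω_s=1
33(1−ω_c) = −71(0−ω_c)  ⇒  104ω_c = 33  ⇒  ω_c = 33/104
sun–planet: 33·(1−33/104) = −19·(ω_p−ω_c)  ⇒  ω_p−ω_c = −(33/19)·(71/104) = -2343/1976
ω_p = 33/104 − 2343/1976 = -33/38

-33/38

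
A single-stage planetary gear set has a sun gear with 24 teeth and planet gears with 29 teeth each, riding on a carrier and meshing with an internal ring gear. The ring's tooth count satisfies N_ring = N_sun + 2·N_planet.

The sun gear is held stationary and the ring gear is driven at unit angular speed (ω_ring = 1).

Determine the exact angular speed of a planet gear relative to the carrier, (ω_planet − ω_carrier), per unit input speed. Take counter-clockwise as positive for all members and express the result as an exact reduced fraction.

984/1537

N_ring = 24 + 2·29 = 82
24(ω_s−ω_c) = −82(ω_r−ω_c),  ω_s=0, ω_r=1
24(0−ω_c) = −82(1−ω_c)  ⇒  106ω_c = 82  ⇒  ω_c = 41/53
sun–planet: 24·(0−41/53) = −29·(ω_p−ω_c)  ⇒  ω_p−ω_c = −(24/29)·(-41/53) = 984/1537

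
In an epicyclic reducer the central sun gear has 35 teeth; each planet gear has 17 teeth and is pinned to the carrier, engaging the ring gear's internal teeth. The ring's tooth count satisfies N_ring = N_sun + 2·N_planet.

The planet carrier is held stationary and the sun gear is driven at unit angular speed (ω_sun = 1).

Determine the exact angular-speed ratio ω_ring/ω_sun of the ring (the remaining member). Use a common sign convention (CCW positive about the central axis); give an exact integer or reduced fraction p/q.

-35/69

N_ring = 35 + 2·17 = 69
35(ω_s−ω_c) = −69(ω_r−ω_c),  ω_c=0, ω_s=1
ω_r = 0 − (35/69)(1−0) = -35/69
ω_r/ω_s = -35/69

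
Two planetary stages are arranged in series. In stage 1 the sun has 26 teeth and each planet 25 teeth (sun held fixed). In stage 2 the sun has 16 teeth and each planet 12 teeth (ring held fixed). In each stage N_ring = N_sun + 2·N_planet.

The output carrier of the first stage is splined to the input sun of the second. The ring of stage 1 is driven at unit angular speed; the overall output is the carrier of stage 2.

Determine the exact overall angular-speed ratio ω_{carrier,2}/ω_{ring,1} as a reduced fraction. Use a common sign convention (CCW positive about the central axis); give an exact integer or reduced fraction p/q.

76/357

Stage 1: N_ring = 26 + 2·25 = 76
Stage 1: 26(ω_s−ω_c) = −76(ω_r−ω_c),  ω_s=0, ω_r=1
Stage 1: 26(0−ω_c) = −76(1−ω_c)  ⇒  102ω_c = 76  ⇒  ω_c = 38/51
  ⇒ ω_c¹/ω_r¹ = 38/51
Stage 2: N_ring = 16 + 2·12 = 40
Stage 2: 16(ω_s−ω_c) = −40(ω_r−ω_c),  ω_r=0, ω_s=1
Stage 2: 16(1−ω_c) = −40(0−ω_c)  ⇒  56ω_c = 16  ⇒  ω_c = 2/7
  ⇒ ω_c²/ω_s² = 2/7
Coupling ω_s² = ω_c¹ ⇒ overall = 38/51 × 2/7 = 76/357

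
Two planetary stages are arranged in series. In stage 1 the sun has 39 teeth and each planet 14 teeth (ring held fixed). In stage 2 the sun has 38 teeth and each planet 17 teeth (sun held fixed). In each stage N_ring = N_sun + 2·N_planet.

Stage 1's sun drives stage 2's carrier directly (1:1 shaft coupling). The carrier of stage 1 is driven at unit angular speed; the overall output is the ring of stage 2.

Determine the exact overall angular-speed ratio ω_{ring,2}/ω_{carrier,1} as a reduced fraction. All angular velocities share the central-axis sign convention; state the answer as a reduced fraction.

2915/702

Stage 1: N_ring = 39 + 2·14 = 67
Stage 1: 39(ω_s−ω_c) = −67(ω_r−ω_c),  ω_r=0, ω_c=1
Stage 1: ω_s = 1 − (67/39)(0−1) = 106/39
  ⇒ ω_s¹/ω_c¹ = 106/39
Stage 2: N_ring = 38 + 2·17 = 72
Stage 2: 38(ω_s−ω_c) = −72(ω_r−ω_c),  ω_s=0, ω_c=1
Stage 2: ω_r = 1 − (38/72)(0−1) = 55/36
  ⇒ ω_r²/ω_c² = 55/36
Coupling ω_c² = ω_s¹ ⇒ overall = 106/39 × 55/36 = 2915/702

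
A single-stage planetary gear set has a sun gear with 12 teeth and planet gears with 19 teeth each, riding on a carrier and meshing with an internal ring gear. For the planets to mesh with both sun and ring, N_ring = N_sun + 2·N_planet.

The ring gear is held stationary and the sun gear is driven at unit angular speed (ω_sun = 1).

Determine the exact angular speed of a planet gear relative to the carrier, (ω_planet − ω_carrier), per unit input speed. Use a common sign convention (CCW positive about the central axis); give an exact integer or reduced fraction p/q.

-300/589

N_ring = 12 + 2·19 = 50
12(ω_s−ω_c) = −50(ω_r−ω_c),  ω_r=0, ω_s=1
12(1−ω_c) = −50(0−ω_c)  ⇒  62ω_c = 12  ⇒  ω_c = 6/31
sun–planet: 12·(1−6/31) = −19·(ω_p−ω_c)  ⇒  ω_p−ω_c = −(12/19)·(25/31) = -300/589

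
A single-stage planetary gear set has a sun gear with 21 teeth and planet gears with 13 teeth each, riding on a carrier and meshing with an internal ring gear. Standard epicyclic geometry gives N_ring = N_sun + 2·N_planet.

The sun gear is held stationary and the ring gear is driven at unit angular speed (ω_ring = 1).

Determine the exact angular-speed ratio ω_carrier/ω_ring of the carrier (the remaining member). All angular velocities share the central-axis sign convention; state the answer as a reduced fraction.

N_ring = 21 + 2·13 = 47
21(ω_s−ω_c) = −47(ω_r−ω_c),  ω_s=0, ω_r=1
21(0−ω_c) = −47(1−ω_c)  ⇒  68ω_c = 47  ⇒  ω_c = 47/68
ω_c/ω_r = 47/68

47/68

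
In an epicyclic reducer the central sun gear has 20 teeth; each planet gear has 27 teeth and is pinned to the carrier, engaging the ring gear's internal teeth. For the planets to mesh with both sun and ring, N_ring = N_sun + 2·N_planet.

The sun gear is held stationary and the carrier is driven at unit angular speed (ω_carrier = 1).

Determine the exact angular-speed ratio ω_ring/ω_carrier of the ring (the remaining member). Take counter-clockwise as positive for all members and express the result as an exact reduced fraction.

47/37

N_ring = 20 + 2·27 = 74
20(ω_s−ω_c) = −74(ω_r−ω_c),  ω_s=0, ω_c=1
ω_r = 1 − (20/74)(0−1) = 47/37
ω_r/ω_c = 47/37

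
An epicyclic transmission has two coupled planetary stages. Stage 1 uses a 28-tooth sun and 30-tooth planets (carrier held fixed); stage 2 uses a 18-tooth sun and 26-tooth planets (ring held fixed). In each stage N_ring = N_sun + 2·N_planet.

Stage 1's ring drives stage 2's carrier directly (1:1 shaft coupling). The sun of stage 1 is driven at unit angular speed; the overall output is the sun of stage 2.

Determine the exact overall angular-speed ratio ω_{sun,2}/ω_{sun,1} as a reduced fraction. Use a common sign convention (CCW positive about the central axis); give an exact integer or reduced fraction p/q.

Stage 1: N_ring = 28 + 2·30 = 88
Stage 1: 28(ω_s−ω_c) = −88(ω_r−ω_c),  ω_c=0, ω_s=1
Stage 1: ω_r = 0 − (28/88)(1−0) = -7/22
  ⇒ ω_r¹/ω_s¹ = -7/22
Stage 2: N_ring = 18 + 2·26 = 70
Stage 2: 18(ω_s−ω_c) = −70(ω_r−ω_c),  ω_r=0, ω_c=1
Stage 2: ω_s = 1 − (70/18)(0−1) = 44/9
  ⇒ ω_s²/ω_c² = 44/9
Coupling ω_c² = ω_r¹ ⇒ overall = -7/22 × 44/9 = -14/9

-14/9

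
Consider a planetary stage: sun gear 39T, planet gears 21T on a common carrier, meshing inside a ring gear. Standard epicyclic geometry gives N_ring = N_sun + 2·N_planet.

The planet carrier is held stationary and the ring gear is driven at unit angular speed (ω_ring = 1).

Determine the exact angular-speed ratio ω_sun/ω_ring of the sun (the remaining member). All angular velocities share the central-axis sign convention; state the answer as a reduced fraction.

N_ring = 39 + 2·21 = 81
39(ω_s−ω_c) = −81(ω_r−ω_c),  ω_c=0, ω_r=1
ω_s = 0 − (81/39)(1−0) = -27/13
ω_s/ω_r = -27/13

-27/13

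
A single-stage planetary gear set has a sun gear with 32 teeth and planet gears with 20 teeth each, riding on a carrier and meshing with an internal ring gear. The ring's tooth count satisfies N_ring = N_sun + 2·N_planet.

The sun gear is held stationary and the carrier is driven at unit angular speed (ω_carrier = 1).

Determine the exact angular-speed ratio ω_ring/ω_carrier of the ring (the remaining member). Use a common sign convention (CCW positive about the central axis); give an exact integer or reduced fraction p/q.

13/9

N_ring = 32 + 2·20 = 72
32(ω_s−ω_c) = −72(ω_r−ω_c),  ω_s=0, ω_c=1
ω_r = 1 − (32/72)(0−1) = 13/9
ω_r/ω_c = 13/9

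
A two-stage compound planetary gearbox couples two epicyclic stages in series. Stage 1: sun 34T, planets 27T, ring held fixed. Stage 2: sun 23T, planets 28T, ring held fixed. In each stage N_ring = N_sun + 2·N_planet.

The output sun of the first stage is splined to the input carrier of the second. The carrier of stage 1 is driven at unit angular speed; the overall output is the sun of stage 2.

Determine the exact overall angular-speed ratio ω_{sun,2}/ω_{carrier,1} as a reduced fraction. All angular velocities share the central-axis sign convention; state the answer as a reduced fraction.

366/23

Stage 1: N_ring = 34 + 2·27 = 88
Stage 1: 34(ω_s−ω_c) = −88(ω_r−ω_c),  ω_r=0, ω_c=1
Stage 1: ω_s = 1 − (88/34)(0−1) = 61/17
  ⇒ ω_s¹/ω_c¹ = 61/17
Stage 2: N_ring = 23 + 2·28 = 79
Stage 2: 23(ω_s−ω_c) = −79(ω_r−ω_c),  ω_r=0, ω_c=1
Stage 2: ω_s = 1 − (79/23)(0−1) = 102/23
  ⇒ ω_s²/ω_c² = 102/23
Coupling ω_c² = ω_s¹ ⇒ overall = 61/17 × 102/23 = 366/23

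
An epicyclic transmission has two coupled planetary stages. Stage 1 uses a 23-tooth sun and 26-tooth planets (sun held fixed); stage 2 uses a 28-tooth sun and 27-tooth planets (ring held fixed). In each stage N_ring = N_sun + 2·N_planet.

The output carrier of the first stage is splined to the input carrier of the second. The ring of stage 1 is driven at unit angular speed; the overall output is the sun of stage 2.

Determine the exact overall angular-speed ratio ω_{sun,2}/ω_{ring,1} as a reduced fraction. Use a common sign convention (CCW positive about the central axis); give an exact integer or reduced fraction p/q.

Stage 1: N_ring = 23 + 2·26 = 75
Stage 1: 23(ω_s−ω_c) = −75(ω_r−ω_c),  ω_s=0, ω_r=1
Stage 1: 23(0−ω_c) = −75(1−ω_c)  ⇒  98ω_c = 75  ⇒  ω_c = 75/98
  ⇒ ω_c¹/ω_r¹ = 75/98
Stage 2: N_ring = 28 + 2·27 = 82
Stage 2: 28(ω_s−ω_c) = −82(ω_r−ω_c),  ω_r=0, ω_c=1
Stage 2: ω_s = 1 − (82/28)(0−1) = 55/14
  ⇒ ω_s²/ω_c² = 55/14
Coupling ω_c² = ω_c¹ ⇒ overall = 75/98 × 55/14 = 4125/1372

4125/1372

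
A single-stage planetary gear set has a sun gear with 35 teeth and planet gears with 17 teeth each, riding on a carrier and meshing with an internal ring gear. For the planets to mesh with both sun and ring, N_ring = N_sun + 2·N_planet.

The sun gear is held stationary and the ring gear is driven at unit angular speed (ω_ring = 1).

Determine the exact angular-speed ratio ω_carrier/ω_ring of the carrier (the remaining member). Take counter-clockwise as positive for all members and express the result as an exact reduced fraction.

N_ring = 35 + 2·17 = 69
35(ω_s−ω_c) = −69(ω_r−ω_c),  ω_s=0, ω_r=1
35(0−ω_c) = −69(1−ω_c)  ⇒  104ω_c = 69  ⇒  ω_c = 69/104
ω_c/ω_r = 69/104

69/104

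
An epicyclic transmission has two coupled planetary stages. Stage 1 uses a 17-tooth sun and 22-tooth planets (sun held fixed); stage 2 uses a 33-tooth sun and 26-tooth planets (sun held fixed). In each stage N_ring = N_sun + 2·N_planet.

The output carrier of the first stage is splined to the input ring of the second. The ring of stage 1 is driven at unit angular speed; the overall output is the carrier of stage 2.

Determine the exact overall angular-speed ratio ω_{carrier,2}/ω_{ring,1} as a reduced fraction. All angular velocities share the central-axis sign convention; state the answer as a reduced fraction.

Stage 1: N_ring = 17 + 2·22 = 61
Stage 1: 17(ω_s−ω_c) = −61(ω_r−ω_c),  ω_s=0, ω_r=1
Stage 1: 17(0−ω_c) = −61(1−ω_c)  ⇒  78ω_c = 61  ⇒  ω_c = 61/78
  ⇒ ω_c¹/ω_r¹ = 61/78
Stage 2: N_ring = 33 + 2·26 = 85
Stage 2: 33(ω_s−ω_c) = −85(ω_r−ω_c),  ω_s=0, ω_r=1
Stage 2: 33(0−ω_c) = −85(1−ω_c)  ⇒  118ω_c = 85  ⇒  ω_c = 85/118
  ⇒ ω_c²/ω_r² = 85/118
Coupling ω_r² = ω_c¹ ⇒ overall = 61/78 × 85/118 = 5185/9204

5185/9204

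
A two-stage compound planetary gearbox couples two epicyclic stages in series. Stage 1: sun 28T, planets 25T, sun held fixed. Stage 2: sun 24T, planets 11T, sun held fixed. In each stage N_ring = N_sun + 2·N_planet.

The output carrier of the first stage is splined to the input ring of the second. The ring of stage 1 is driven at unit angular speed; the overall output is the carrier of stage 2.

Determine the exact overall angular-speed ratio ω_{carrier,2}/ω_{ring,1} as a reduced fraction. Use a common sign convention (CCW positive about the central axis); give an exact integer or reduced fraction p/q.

897/1855

Stage 1: N_ring = 28 + 2·25 = 78
Stage 1: 28(ω_s−ω_c) = −78(ω_r−ω_c),  ω_s=0, ω_r=1
Stage 1: 28(0−ω_c) = −78(1−ω_c)  ⇒  106ω_c = 78  ⇒  ω_c = 39/53
  ⇒ ω_c¹/ω_r¹ = 39/53
Stage 2: N_ring = 24 + 2·11 = 46
Stage 2: 24(ω_s−ω_c) = −46(ω_r−ω_c),  ω_s=0, ω_r=1
Stage 2: 24(0−ω_c) = −46(1−ω_c)  ⇒  70ω_c = 46  ⇒  ω_c = 23/35
  ⇒ ω_c²/ω_r² = 23/35
Coupling ω_r² = ω_c¹ ⇒ overall = 39/53 × 23/35 = 897/1855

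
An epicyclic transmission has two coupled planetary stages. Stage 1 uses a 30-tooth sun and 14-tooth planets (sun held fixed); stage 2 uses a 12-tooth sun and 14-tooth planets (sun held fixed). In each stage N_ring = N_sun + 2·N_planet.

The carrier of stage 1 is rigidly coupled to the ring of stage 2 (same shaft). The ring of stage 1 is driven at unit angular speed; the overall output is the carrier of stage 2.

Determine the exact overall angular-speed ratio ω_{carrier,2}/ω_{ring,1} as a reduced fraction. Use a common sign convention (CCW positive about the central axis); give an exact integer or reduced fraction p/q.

Stage 1: N_ring = 30 + 2·14 = 58
Stage 1: 30(ω_s−ω_c) = −58(ω_r−ω_c),  ω_s=0, ω_r=1
Stage 1: 30(0−ω_c) = −58(1−ω_c)  ⇒  88ω_c = 58  ⇒  ω_c = 29/44
  ⇒ ω_c¹/ω_r¹ = 29/44
Stage 2: N_ring = 12 + 2·14 = 40
Stage 2: 12(ω_s−ω_c) = −40(ω_r−ω_c),  ω_s=0, ω_r=1
Stage 2: 12(0−ω_c) = −40(1−ω_c)  ⇒  52ω_c = 40  ⇒  ω_c = 10/13
  ⇒ ω_c²/ω_r² = 10/13
Coupling ω_r² = ω_c¹ ⇒ overall = 29/44 × 10/13 = 145/286

145/286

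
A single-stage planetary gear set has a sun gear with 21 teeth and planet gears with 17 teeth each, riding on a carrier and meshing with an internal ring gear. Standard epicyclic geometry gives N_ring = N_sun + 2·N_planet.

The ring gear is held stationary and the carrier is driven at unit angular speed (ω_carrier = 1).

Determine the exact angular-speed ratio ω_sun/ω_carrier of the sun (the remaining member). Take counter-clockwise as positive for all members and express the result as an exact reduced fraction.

76/21

N_ring = 21 + 2·17 = 55
21(ω_s−ω_c) = −55(ω_r−ω_c),  ω_r=0, ω_c=1
ω_s = 1 − (55/21)(0−1) = 76/21
ω_s/ω_c = 76/21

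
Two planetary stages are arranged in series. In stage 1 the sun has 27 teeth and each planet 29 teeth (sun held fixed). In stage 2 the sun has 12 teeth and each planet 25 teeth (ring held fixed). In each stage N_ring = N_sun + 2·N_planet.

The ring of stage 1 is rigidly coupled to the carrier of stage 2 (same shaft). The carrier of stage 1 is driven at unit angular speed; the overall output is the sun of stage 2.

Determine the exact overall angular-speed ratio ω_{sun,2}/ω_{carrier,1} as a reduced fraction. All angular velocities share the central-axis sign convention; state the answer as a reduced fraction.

Stage 1: N_ring = 27 + 2·29 = 85
Stage 1: 27(ω_s−ω_c) = −85(ω_r−ω_c),  ω_s=0, ω_c=1
Stage 1: ω_r = 1 − (27/85)(0−1) = 112/85
  ⇒ ω_r¹/ω_c¹ = 112/85
Stage 2: N_ring = 12 + 2·25 = 62
Stage 2: 12(ω_s−ω_c) = −62(ω_r−ω_c),  ω_r=0, ω_c=1
Stage 2: ω_s = 1 − (62/12)(0−1) = 37/6
  ⇒ ω_s²/ω_c² = 37/6
Coupling ω_c² = ω_r¹ ⇒ overall = 112/85 × 37/6 = 2072/255

2072/255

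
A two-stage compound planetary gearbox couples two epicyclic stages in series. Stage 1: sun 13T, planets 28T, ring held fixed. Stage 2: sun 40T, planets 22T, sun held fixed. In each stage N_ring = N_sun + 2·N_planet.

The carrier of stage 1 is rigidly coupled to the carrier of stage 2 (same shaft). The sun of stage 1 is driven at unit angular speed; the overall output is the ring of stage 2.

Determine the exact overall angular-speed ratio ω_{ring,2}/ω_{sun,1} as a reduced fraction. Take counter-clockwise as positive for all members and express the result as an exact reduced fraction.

403/1722

Stage 1: N_ring = 13 + 2·28 = 69
Stage 1: 13(ω_s−ω_c) = −69(ω_r−ω_c),  ω_r=0, ω_s=1
Stage 1: 13(1−ω_c) = −69(0−ω_c)  ⇒  82ω_c = 13  ⇒  ω_c = 13/82
  ⇒ ω_c¹/ω_s¹ = 13/82
Stage 2: N_ring = 40 + 2·22 = 84
Stage 2: 40(ω_s−ω_c) = −84(ω_r−ω_c),  ω_s=0, ω_c=1
Stage 2: ω_r = 1 − (40/84)(0−1) = 31/21
  ⇒ ω_r²/ω_c² = 31/21
Coupling ω_c² = ω_c¹ ⇒ overall = 13/82 × 31/21 = 403/1722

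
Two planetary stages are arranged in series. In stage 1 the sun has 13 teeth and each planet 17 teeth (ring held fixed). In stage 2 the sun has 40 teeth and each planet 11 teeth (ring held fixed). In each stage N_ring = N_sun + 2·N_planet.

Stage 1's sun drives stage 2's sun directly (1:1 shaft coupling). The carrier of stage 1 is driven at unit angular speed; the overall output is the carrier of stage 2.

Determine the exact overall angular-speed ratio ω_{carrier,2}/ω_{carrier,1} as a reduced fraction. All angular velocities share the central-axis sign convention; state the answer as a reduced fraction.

400/221

Stage 1: N_ring = 13 + 2·17 = 47
Stage 1: 13(ω_s−ω_c) = −47(ω_r−ω_c),  ω_r=0, ω_c=1
Stage 1: ω_s = 1 − (47/13)(0−1) = 60/13
  ⇒ ω_s¹/ω_c¹ = 60/13
Stage 2: N_ring = 40 + 2·11 = 62
Stage 2: 40(ω_s−ω_c) = −62(ω_r−ω_c),  ω_r=0, ω_s=1
Stage 2: 40(1−ω_c) = −62(0−ω_c)  ⇒  102ω_c = 40  ⇒  ω_c = 20/51
  ⇒ ω_c²/ω_s² = 20/51
Coupling ω_s² = ω_s¹ ⇒ overall = 60/13 × 20/51 = 400/221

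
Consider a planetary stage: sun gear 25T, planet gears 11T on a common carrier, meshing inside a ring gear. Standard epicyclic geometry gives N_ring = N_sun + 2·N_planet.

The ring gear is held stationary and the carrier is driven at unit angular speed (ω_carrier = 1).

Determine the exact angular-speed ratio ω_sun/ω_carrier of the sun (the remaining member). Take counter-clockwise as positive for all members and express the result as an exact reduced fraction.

N_ring = 25 + 2·11 = 47
25(ω_s−ω_c) = −47(ω_r−ω_c),  ω_r=0, ω_c=1
ω_s = 1 − (47/25)(0−1) = 72/25
ω_s/ω_c = 72/25

72/25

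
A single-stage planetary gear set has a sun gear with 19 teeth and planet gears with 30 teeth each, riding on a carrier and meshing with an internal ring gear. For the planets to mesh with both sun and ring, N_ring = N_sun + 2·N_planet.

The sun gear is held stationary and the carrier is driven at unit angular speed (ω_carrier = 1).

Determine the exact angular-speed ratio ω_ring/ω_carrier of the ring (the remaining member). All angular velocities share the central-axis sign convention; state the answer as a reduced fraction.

N_ring = 19 + 2·30 = 79
19(ω_s−ω_c) = −79(ω_r−ω_c),  ω_s=0, ω_c=1
ω_r = 1 − (19/79)(0−1) = 98/79
ω_r/ω_c = 98/79

98/79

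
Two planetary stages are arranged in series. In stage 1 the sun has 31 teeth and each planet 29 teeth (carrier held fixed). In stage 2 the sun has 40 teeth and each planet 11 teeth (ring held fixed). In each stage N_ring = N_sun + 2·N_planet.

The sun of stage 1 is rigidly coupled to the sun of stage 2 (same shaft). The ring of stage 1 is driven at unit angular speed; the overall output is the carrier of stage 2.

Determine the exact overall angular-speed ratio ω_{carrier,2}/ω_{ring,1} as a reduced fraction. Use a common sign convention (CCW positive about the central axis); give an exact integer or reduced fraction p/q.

Stage 1: N_ring = 31 + 2·29 = 89
Stage 1: 31(ω_s−ω_c) = −89(ω_r−ω_c),  ω_c=0, ω_r=1
Stage 1: ω_s = 0 − (89/31)(1−0) = -89/31
  ⇒ ω_s¹/ω_r¹ = -89/31
Stage 2: N_ring = 40 + 2·11 = 62
Stage 2: 40(ω_s−ω_c) = −62(ω_r−ω_c),  ω_r=0, ω_s=1
Stage 2: 40(1−ω_c) = −62(0−ω_c)  ⇒  102ω_c = 40  ⇒  ω_c = 20/51
  ⇒ ω_c²/ω_s² = 20/51
Coupling ω_s² = ω_s¹ ⇒ overall = -89/31 × 20/51 = -1780/1581

-1780/1581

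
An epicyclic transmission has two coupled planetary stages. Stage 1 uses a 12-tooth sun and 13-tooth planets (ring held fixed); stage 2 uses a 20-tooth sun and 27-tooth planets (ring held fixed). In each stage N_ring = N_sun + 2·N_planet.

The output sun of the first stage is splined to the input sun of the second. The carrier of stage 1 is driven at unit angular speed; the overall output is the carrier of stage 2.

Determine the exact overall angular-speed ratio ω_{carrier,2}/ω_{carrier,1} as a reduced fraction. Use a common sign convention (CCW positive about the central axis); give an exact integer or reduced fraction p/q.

125/141

Stage 1: N_ring = 12 + 2·13 = 38
Stage 1: 12(ω_s−ω_c) = −38(ω_r−ω_c),  ω_r=0, ω_c=1
Stage 1: ω_s = 1 − (38/12)(0−1) = 25/6
  ⇒ ω_s¹/ω_c¹ = 25/6
Stage 2: N_ring = 20 + 2·27 = 74
Stage 2: 20(ω_s−ω_c) = −74(ω_r−ω_c),  ω_r=0, ω_s=1
Stage 2: 20(1−ω_c) = −74(0−ω_c)  ⇒  94ω_c = 20  ⇒  ω_c = 10/47
  ⇒ ω_c²/ω_s² = 10/47
Coupling ω_s² = ω_s¹ ⇒ overall = 25/6 × 10/47 = 125/141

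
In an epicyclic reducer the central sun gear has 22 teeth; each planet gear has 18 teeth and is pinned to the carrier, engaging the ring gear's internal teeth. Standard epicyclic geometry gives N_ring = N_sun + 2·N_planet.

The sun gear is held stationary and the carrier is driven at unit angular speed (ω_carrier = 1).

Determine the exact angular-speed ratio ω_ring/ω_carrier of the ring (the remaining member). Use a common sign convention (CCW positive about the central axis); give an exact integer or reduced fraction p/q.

40/29

N_ring = 22 + 2·18 = 58
22(ω_s−ω_c) = −58(ω_r−ω_c),  ω_s=0, ω_c=1
ω_r = 1 − (22/58)(0−1) = 40/29
ω_r/ω_c = 40/29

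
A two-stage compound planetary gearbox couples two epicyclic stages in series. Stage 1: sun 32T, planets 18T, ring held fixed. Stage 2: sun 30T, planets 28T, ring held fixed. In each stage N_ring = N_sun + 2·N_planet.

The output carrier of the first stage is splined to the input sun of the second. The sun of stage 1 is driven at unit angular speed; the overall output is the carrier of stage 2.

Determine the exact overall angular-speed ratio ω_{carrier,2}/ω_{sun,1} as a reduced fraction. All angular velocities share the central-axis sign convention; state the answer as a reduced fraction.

Stage 1: N_ring = 32 + 2·18 = 68
Stage 1: 32(ω_s−ω_c) = −68(ω_r−ω_c),  ω_r=0, ω_s=1
Stage 1: 32(1−ω_c) = −68(0−ω_c)  ⇒  100ω_c = 32  ⇒  ω_c = 8/25
  ⇒ ω_c¹/ω_s¹ = 8/25
Stage 2: N_ring = 30 + 2·28 = 86
Stage 2: 30(ω_s−ω_c) = −86(ω_r−ω_c),  ω_r=0, ω_s=1
Stage 2: 30(1−ω_c) = −86(0−ω_c)  ⇒  116ω_c = 30  ⇒  ω_c = 15/58
  ⇒ ω_c²/ω_s² = 15/58
Coupling ω_s² = ω_c¹ ⇒ overall = 8/25 × 15/58 = 12/145

12/145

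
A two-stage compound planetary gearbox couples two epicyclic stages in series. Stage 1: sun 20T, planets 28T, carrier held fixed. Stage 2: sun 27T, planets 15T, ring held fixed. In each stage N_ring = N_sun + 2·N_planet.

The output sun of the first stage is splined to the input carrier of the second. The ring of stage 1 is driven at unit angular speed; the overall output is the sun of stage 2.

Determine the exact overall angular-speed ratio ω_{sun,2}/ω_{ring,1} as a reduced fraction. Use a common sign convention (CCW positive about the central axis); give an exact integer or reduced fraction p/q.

Stage 1: N_ring = 20 + 2·28 = 76
Stage 1: 20(ω_s−ω_c) = −76(ω_r−ω_c),  ω_c=0, ω_r=1
Stage 1: ω_s = 0 − (76/20)(1−0) = -19/5
  ⇒ ω_s¹/ω_r¹ = -19/5
Stage 2: N_ring = 27 + 2·15 = 57
Stage 2: 27(ω_s−ω_c) = −57(ω_r−ω_c),  ω_r=0, ω_c=1
Stage 2: ω_s = 1 − (57/27)(0−1) = 28/9
  ⇒ ω_s²/ω_c² = 28/9
Coupling ω_c² = ω_s¹ ⇒ overall = -19/5 × 28/9 = -532/45

-532/45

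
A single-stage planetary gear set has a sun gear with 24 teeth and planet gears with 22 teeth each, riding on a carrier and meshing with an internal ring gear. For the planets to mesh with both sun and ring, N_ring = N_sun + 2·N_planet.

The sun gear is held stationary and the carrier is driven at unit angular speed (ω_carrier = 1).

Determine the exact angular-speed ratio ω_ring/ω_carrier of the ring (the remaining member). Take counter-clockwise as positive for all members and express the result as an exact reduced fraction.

23/17

N_ring = 24 + 2·22 = 68
24(ω_s−ω_c) = −68(ω_r−ω_c),  ω_s=0, ω_c=1
ω_r = 1 − (24/68)(0−1) = 23/17
ω_r/ω_c = 23/17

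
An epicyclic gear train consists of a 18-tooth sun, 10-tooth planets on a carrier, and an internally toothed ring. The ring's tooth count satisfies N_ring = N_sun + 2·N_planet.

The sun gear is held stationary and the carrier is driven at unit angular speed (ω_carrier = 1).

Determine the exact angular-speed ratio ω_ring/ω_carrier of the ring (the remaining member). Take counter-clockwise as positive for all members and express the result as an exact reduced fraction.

N_ring = 18 + 2·10 = 38
18(ω_s−ω_c) = −38(ω_r−ω_c),  ω_s=0, ω_c=1
ω_r = 1 − (18/38)(0−1) = 28/19
ω_r/ω_c = 28/19

28/19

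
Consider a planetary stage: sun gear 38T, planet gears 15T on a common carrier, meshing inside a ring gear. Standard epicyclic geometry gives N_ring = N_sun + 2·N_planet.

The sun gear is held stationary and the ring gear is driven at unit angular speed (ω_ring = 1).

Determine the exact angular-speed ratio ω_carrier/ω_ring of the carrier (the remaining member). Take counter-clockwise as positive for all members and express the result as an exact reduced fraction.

34/53

N_ring = 38 + 2·15 = 68
38(ω_s−ω_c) = −68(ω_r−ω_c),  ω_s=0, ω_r=1
38(0−ω_c) = −68(1−ω_c)  ⇒  106ω_c = 68  ⇒  ω_c = 34/53
ω_c/ω_r = 34/53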